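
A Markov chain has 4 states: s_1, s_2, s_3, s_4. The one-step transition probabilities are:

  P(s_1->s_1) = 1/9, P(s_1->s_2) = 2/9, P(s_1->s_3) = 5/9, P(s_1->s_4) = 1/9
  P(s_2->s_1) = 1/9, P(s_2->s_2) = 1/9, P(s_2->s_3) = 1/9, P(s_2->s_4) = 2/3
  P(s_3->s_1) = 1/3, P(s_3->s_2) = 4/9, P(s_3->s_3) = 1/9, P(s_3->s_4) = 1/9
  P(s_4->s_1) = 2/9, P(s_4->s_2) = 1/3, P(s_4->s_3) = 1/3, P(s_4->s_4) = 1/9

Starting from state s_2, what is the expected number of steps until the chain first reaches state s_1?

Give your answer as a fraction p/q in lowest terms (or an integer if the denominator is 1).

Answer: 408/79

Derivation:
Let h_i = expected steps to first reach s_1 from state i.
Boundary: h_s_1 = 0.
First-step equations for the other states:
  h_s_2 = 1 + 1/9*h_s_1 + 1/9*h_s_2 + 1/9*h_s_3 + 2/3*h_s_4
  h_s_3 = 1 + 1/3*h_s_1 + 4/9*h_s_2 + 1/9*h_s_3 + 1/9*h_s_4
  h_s_4 = 1 + 2/9*h_s_1 + 1/3*h_s_2 + 1/3*h_s_3 + 1/9*h_s_4

Substituting h_s_1 = 0 and rearranging gives the linear system (I - Q) h = 1:
  [8/9, -1/9, -2/3] . (h_s_2, h_s_3, h_s_4) = 1
  [-4/9, 8/9, -1/9] . (h_s_2, h_s_3, h_s_4) = 1
  [-1/3, -1/3, 8/9] . (h_s_2, h_s_3, h_s_4) = 1

Solving yields:
  h_s_2 = 408/79
  h_s_3 = 339/79
  h_s_4 = 369/79

Starting state is s_2, so the expected hitting time is h_s_2 = 408/79.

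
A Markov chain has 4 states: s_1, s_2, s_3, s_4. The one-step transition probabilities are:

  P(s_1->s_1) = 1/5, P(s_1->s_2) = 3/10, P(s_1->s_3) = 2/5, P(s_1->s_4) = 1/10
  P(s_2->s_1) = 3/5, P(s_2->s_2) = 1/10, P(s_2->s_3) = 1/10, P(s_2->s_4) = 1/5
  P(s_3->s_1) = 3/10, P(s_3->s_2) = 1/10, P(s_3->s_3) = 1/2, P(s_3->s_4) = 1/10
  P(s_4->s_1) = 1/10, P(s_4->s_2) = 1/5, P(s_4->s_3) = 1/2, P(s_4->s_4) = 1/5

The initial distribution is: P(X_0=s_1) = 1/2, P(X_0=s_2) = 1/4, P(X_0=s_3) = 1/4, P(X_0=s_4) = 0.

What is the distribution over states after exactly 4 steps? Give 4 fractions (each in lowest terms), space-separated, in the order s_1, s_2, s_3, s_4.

Propagating the distribution step by step (d_{t+1} = d_t * P):
d_0 = (s_1=1/2, s_2=1/4, s_3=1/4, s_4=0)
  d_1[s_1] = 1/2*1/5 + 1/4*3/5 + 1/4*3/10 + 0*1/10 = 13/40
  d_1[s_2] = 1/2*3/10 + 1/4*1/10 + 1/4*1/10 + 0*1/5 = 1/5
  d_1[s_3] = 1/2*2/5 + 1/4*1/10 + 1/4*1/2 + 0*1/2 = 7/20
  d_1[s_4] = 1/2*1/10 + 1/4*1/5 + 1/4*1/10 + 0*1/5 = 1/8
d_1 = (s_1=13/40, s_2=1/5, s_3=7/20, s_4=1/8)
  d_2[s_1] = 13/40*1/5 + 1/5*3/5 + 7/20*3/10 + 1/8*1/10 = 121/400
  d_2[s_2] = 13/40*3/10 + 1/5*1/10 + 7/20*1/10 + 1/8*1/5 = 71/400
  d_2[s_3] = 13/40*2/5 + 1/5*1/10 + 7/20*1/2 + 1/8*1/2 = 31/80
  d_2[s_4] = 13/40*1/10 + 1/5*1/5 + 7/20*1/10 + 1/8*1/5 = 53/400
d_2 = (s_1=121/400, s_2=71/400, s_3=31/80, s_4=53/400)
  d_3[s_1] = 121/400*1/5 + 71/400*3/5 + 31/80*3/10 + 53/400*1/10 = 593/2000
  d_3[s_2] = 121/400*3/10 + 71/400*1/10 + 31/80*1/10 + 53/400*1/5 = 139/800
  d_3[s_3] = 121/400*2/5 + 71/400*1/10 + 31/80*1/2 + 53/400*1/2 = 319/800
  d_3[s_4] = 121/400*1/10 + 71/400*1/5 + 31/80*1/10 + 53/400*1/5 = 131/1000
d_3 = (s_1=593/2000, s_2=139/800, s_3=319/800, s_4=131/1000)
  d_4[s_1] = 593/2000*1/5 + 139/800*3/5 + 319/800*3/10 + 131/1000*1/10 = 11851/40000
  d_4[s_2] = 593/2000*3/10 + 139/800*1/10 + 319/800*1/10 + 131/1000*1/5 = 431/2500
  d_4[s_3] = 593/2000*2/5 + 139/800*1/10 + 319/800*1/2 + 131/1000*1/2 = 8017/20000
  d_4[s_4] = 593/2000*1/10 + 139/800*1/5 + 319/800*1/10 + 131/1000*1/5 = 5219/40000
d_4 = (s_1=11851/40000, s_2=431/2500, s_3=8017/20000, s_4=5219/40000)

Answer: 11851/40000 431/2500 8017/20000 5219/40000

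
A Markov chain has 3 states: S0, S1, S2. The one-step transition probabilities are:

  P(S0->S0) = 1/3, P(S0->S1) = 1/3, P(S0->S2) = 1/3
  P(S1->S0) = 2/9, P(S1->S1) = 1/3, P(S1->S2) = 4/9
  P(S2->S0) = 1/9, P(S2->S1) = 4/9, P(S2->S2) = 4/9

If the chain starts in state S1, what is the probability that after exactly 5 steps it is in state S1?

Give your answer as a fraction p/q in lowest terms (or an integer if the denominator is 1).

Answer: 2495/6561

Derivation:
Computing P^5 by repeated multiplication:
P^1 =
  S0: [1/3, 1/3, 1/3]
  S1: [2/9, 1/3, 4/9]
  S2: [1/9, 4/9, 4/9]
P^2 =
  S0: [2/9, 10/27, 11/27]
  S1: [16/81, 31/81, 34/81]
  S2: [5/27, 31/81, 35/81]
P^3 =
  S0: [49/243, 92/243, 34/81]
  S1: [16/81, 277/729, 308/729]
  S2: [142/729, 278/729, 103/243]
P^4 =
  S0: [433/2187, 277/729, 923/2187]
  S1: [1294/6561, 2495/6561, 308/729]
  S2: [1291/6561, 832/2187, 2774/6561]
P^5 =
  S0: [3884/19683, 7484/19683, 8315/19683]
  S1: [11644/59049, 2495/6561, 24950/59049]
  S2: [11639/59049, 22457/59049, 24953/59049]

(P^5)[S1 -> S1] = 2495/6561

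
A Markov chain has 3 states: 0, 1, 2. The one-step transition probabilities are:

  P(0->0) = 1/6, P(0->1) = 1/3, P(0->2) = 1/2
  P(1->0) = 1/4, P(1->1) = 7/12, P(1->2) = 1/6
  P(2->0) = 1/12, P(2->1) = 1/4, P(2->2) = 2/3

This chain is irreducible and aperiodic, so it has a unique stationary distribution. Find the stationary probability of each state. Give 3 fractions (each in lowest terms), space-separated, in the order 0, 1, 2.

The stationary distribution satisfies pi = pi * P, i.e.:
  pi_0 = 1/6*pi_0 + 1/4*pi_1 + 1/12*pi_2
  pi_1 = 1/3*pi_0 + 7/12*pi_1 + 1/4*pi_2
  pi_2 = 1/2*pi_0 + 1/6*pi_1 + 2/3*pi_2
with normalization: pi_0 + pi_1 + pi_2 = 1.

Using the first 2 balance equations plus normalization, the linear system A*pi = b is:
  [-5/6, 1/4, 1/12] . pi = 0
  [1/3, -5/12, 1/4] . pi = 0
  [1, 1, 1] . pi = 1

Solving yields:
  pi_0 = 7/43
  pi_1 = 17/43
  pi_2 = 19/43

Verification (pi * P):
  7/43*1/6 + 17/43*1/4 + 19/43*1/12 = 7/43 = pi_0  (ok)
  7/43*1/3 + 17/43*7/12 + 19/43*1/4 = 17/43 = pi_1  (ok)
  7/43*1/2 + 17/43*1/6 + 19/43*2/3 = 19/43 = pi_2  (ok)

Answer: 7/43 17/43 19/43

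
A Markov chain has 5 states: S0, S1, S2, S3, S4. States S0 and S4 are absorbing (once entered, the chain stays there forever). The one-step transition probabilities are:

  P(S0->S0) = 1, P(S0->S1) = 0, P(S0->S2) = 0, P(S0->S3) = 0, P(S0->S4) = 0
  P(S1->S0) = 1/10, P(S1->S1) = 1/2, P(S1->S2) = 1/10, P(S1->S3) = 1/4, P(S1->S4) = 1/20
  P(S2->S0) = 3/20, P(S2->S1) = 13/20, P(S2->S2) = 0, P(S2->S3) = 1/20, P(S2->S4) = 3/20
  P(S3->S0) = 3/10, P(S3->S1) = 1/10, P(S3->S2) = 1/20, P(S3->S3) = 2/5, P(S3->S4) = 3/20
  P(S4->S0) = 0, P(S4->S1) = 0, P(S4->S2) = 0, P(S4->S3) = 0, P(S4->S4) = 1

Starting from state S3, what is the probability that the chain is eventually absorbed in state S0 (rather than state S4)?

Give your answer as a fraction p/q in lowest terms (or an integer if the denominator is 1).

Let a_i = P(absorbed in S0 | start in state i).
Boundary conditions: a_S0 = 1, a_S4 = 0.
For each transient state i, a_i = sum_j P(i->j) * a_j:
  a_S1 = 1/10*a_S0 + 1/2*a_S1 + 1/10*a_S2 + 1/4*a_S3 + 1/20*a_S4
  a_S2 = 3/20*a_S0 + 13/20*a_S1 + 0*a_S2 + 1/20*a_S3 + 3/20*a_S4
  a_S3 = 3/10*a_S0 + 1/10*a_S1 + 1/20*a_S2 + 2/5*a_S3 + 3/20*a_S4

Substituting a_S0 = 1 and a_S4 = 0, rearrange to (I - Q) a = r where r[i] = P(i -> S0):
  [1/2, -1/10, -1/4] . (a_S1, a_S2, a_S3) = 1/10
  [-13/20, 1, -1/20] . (a_S1, a_S2, a_S3) = 3/20
  [-1/10, -1/20, 3/5] . (a_S1, a_S2, a_S3) = 3/10

Solving yields:
  a_S1 = 1177/1809
  a_S2 = 1096/1809
  a_S3 = 1192/1809

Starting state is S3, so the absorption probability is a_S3 = 1192/1809.

Answer: 1192/1809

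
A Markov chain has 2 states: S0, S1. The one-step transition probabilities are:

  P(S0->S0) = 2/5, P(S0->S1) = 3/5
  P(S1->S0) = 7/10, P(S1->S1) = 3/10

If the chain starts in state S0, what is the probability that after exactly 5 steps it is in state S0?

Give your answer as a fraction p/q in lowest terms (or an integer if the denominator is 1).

Answer: 26867/50000

Derivation:
Computing P^5 by repeated multiplication:
P^1 =
  S0: [2/5, 3/5]
  S1: [7/10, 3/10]
P^2 =
  S0: [29/50, 21/50]
  S1: [49/100, 51/100]
P^3 =
  S0: [263/500, 237/500]
  S1: [553/1000, 447/1000]
P^4 =
  S0: [2711/5000, 2289/5000]
  S1: [5341/10000, 4659/10000]
P^5 =
  S0: [26867/50000, 23133/50000]
  S1: [53977/100000, 46023/100000]

(P^5)[S0 -> S0] = 26867/50000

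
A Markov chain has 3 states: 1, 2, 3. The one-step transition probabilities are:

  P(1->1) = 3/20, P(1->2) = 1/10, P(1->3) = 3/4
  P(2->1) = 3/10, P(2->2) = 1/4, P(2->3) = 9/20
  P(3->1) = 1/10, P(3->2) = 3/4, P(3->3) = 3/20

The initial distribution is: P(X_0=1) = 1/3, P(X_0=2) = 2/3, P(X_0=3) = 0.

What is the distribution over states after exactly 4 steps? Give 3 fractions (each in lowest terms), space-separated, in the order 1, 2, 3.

Propagating the distribution step by step (d_{t+1} = d_t * P):
d_0 = (1=1/3, 2=2/3, 3=0)
  d_1[1] = 1/3*3/20 + 2/3*3/10 + 0*1/10 = 1/4
  d_1[2] = 1/3*1/10 + 2/3*1/4 + 0*3/4 = 1/5
  d_1[3] = 1/3*3/4 + 2/3*9/20 + 0*3/20 = 11/20
d_1 = (1=1/4, 2=1/5, 3=11/20)
  d_2[1] = 1/4*3/20 + 1/5*3/10 + 11/20*1/10 = 61/400
  d_2[2] = 1/4*1/10 + 1/5*1/4 + 11/20*3/4 = 39/80
  d_2[3] = 1/4*3/4 + 1/5*9/20 + 11/20*3/20 = 9/25
d_2 = (1=61/400, 2=39/80, 3=9/25)
  d_3[1] = 61/400*3/20 + 39/80*3/10 + 9/25*1/10 = 1641/8000
  d_3[2] = 61/400*1/10 + 39/80*1/4 + 9/25*3/4 = 3257/8000
  d_3[3] = 61/400*3/4 + 39/80*9/20 + 9/25*3/20 = 1551/4000
d_3 = (1=1641/8000, 2=3257/8000, 3=1551/4000)
  d_4[1] = 1641/8000*3/20 + 3257/8000*3/10 + 1551/4000*1/10 = 30669/160000
  d_4[2] = 1641/8000*1/10 + 3257/8000*1/4 + 1551/4000*3/4 = 66097/160000
  d_4[3] = 1641/8000*3/4 + 3257/8000*9/20 + 1551/4000*3/20 = 31617/80000
d_4 = (1=30669/160000, 2=66097/160000, 3=31617/80000)

Answer: 30669/160000 66097/160000 31617/80000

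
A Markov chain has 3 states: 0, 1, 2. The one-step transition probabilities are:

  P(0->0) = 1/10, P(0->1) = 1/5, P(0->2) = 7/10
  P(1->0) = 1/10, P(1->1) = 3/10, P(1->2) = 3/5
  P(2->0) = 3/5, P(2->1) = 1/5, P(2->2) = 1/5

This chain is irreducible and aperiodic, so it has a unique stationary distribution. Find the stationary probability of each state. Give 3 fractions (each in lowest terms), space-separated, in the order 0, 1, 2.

Answer: 44/135 2/9 61/135

Derivation:
The stationary distribution satisfies pi = pi * P, i.e.:
  pi_0 = 1/10*pi_0 + 1/10*pi_1 + 3/5*pi_2
  pi_1 = 1/5*pi_0 + 3/10*pi_1 + 1/5*pi_2
  pi_2 = 7/10*pi_0 + 3/5*pi_1 + 1/5*pi_2
with normalization: pi_0 + pi_1 + pi_2 = 1.

Using the first 2 balance equations plus normalization, the linear system A*pi = b is:
  [-9/10, 1/10, 3/5] . pi = 0
  [1/5, -7/10, 1/5] . pi = 0
  [1, 1, 1] . pi = 1

Solving yields:
  pi_0 = 44/135
  pi_1 = 2/9
  pi_2 = 61/135

Verification (pi * P):
  44/135*1/10 + 2/9*1/10 + 61/135*3/5 = 44/135 = pi_0  (ok)
  44/135*1/5 + 2/9*3/10 + 61/135*1/5 = 2/9 = pi_1  (ok)
  44/135*7/10 + 2/9*3/5 + 61/135*1/5 = 61/135 = pi_2  (ok)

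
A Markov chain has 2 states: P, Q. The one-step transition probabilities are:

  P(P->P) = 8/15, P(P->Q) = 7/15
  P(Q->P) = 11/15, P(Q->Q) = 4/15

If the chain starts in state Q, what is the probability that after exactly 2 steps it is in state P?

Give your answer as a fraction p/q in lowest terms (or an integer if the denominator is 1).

Computing P^2 by repeated multiplication:
P^1 =
  P: [8/15, 7/15]
  Q: [11/15, 4/15]
P^2 =
  P: [47/75, 28/75]
  Q: [44/75, 31/75]

(P^2)[Q -> P] = 44/75

Answer: 44/75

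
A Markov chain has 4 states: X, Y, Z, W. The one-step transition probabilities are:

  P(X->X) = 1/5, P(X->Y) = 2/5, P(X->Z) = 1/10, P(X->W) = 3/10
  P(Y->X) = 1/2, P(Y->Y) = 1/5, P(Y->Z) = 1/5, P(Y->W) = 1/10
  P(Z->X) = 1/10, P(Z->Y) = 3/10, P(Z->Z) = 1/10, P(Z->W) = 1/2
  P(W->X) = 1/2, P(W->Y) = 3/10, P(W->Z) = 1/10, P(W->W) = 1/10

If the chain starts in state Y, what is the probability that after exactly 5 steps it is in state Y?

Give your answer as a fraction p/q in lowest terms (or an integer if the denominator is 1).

Computing P^5 by repeated multiplication:
P^1 =
  X: [1/5, 2/5, 1/10, 3/10]
  Y: [1/2, 1/5, 1/5, 1/10]
  Z: [1/10, 3/10, 1/10, 1/2]
  W: [1/2, 3/10, 1/10, 1/10]
P^2 =
  X: [2/5, 7/25, 7/50, 9/50]
  Y: [27/100, 33/100, 3/25, 7/25]
  Z: [43/100, 7/25, 13/100, 4/25]
  W: [31/100, 8/25, 13/100, 6/25]
P^3 =
  X: [81/250, 39/125, 16/125, 59/250]
  Y: [371/1000, 147/500, 133/1000, 101/500]
  Z: [319/1000, 63/200, 16/125, 119/500]
  W: [71/200, 299/1000, 33/250, 107/500]
P^4 =
  X: [879/2500, 753/2500, 82/625, 27/125]
  Y: [671/2000, 3077/10000, 647/5000, 1137/5000]
  Z: [3531/10000, 751/2500, 263/2000, 43/200]
  W: [3407/10000, 191/625, 1299/10000, 1119/5000]
P^5 =
  X: [8551/25000, 3813/12500, 3253/25000, 557/2500]
  Y: [34759/100000, 15139/50000, 13077/100000, 10943/50000]
  Z: [34147/100000, 30527/100000, 3251/25000, 11161/50000]
  W: [34583/100000, 30351/100000, 408/3125, 2201/10000]

(P^5)[Y -> Y] = 15139/50000

Answer: 15139/50000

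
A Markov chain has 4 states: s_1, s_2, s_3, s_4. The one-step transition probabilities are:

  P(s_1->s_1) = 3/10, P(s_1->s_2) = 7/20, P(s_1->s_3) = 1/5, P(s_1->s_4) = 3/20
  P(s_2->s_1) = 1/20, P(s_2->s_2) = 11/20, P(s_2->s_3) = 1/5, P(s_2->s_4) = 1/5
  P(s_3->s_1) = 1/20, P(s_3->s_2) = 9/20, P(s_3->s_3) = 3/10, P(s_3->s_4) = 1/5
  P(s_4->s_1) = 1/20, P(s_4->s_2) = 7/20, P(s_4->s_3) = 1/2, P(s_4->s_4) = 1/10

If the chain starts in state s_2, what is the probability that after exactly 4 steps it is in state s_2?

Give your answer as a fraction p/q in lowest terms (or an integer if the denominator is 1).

Computing P^4 by repeated multiplication:
P^1 =
  s_1: [3/10, 7/20, 1/5, 3/20]
  s_2: [1/20, 11/20, 1/5, 1/5]
  s_3: [1/20, 9/20, 3/10, 1/5]
  s_4: [1/20, 7/20, 1/2, 1/10]
P^2 =
  s_1: [1/8, 11/25, 53/200, 17/100]
  s_2: [1/16, 12/25, 7/25, 71/400]
  s_3: [1/16, 47/100, 29/100, 71/400]
  s_4: [1/16, 47/100, 7/25, 3/16]
P^3 =
  s_1: [13/160, 929/2000, 111/400, 707/4000]
  s_2: [21/320, 237/500, 9/32, 1433/8000]
  s_3: [21/320, 473/1000, 1129/4000, 1433/8000]
  s_4: [21/320, 59/125, 1137/4000, 57/320]
P^4 =
  s_1: [9/128, 9413/20000, 11231/40000, 14261/80000]
  s_2: [17/256, 18917/40000, 22549/80000, 28609/160000]
  s_3: [17/256, 18913/40000, 22557/80000, 28609/160000]
  s_4: [17/256, 18913/40000, 22549/80000, 229/1280]

(P^4)[s_2 -> s_2] = 18917/40000

Answer: 18917/40000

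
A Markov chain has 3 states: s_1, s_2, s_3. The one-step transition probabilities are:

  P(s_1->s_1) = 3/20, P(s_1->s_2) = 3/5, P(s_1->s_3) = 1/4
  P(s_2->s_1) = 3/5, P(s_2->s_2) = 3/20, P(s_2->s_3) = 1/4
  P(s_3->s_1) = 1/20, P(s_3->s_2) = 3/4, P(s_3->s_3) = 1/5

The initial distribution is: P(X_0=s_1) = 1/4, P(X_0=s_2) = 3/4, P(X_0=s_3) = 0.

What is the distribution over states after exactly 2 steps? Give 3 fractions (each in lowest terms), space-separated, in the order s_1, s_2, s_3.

Answer: 389/1600 831/1600 19/80

Derivation:
Propagating the distribution step by step (d_{t+1} = d_t * P):
d_0 = (s_1=1/4, s_2=3/4, s_3=0)
  d_1[s_1] = 1/4*3/20 + 3/4*3/5 + 0*1/20 = 39/80
  d_1[s_2] = 1/4*3/5 + 3/4*3/20 + 0*3/4 = 21/80
  d_1[s_3] = 1/4*1/4 + 3/4*1/4 + 0*1/5 = 1/4
d_1 = (s_1=39/80, s_2=21/80, s_3=1/4)
  d_2[s_1] = 39/80*3/20 + 21/80*3/5 + 1/4*1/20 = 389/1600
  d_2[s_2] = 39/80*3/5 + 21/80*3/20 + 1/4*3/4 = 831/1600
  d_2[s_3] = 39/80*1/4 + 21/80*1/4 + 1/4*1/5 = 19/80
d_2 = (s_1=389/1600, s_2=831/1600, s_3=19/80)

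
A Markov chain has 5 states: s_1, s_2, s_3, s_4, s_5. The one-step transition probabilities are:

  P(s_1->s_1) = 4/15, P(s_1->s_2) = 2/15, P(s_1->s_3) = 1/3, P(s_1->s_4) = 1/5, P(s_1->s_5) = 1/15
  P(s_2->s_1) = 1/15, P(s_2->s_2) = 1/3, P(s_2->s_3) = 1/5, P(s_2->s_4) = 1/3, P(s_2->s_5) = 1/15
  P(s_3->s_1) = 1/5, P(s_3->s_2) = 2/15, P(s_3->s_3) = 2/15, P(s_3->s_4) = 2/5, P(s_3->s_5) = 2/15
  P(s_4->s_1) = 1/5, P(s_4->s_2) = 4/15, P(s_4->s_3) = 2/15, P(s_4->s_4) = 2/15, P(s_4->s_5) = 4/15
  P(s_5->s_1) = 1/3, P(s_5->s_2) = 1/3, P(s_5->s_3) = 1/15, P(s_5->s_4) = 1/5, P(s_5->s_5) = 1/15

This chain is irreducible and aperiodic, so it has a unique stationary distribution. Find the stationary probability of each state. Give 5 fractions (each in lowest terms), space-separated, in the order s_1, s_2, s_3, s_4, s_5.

Answer: 10627/53588 12905/53588 4835/26794 6737/26794 1728/13397

Derivation:
The stationary distribution satisfies pi = pi * P, i.e.:
  pi_s_1 = 4/15*pi_s_1 + 1/15*pi_s_2 + 1/5*pi_s_3 + 1/5*pi_s_4 + 1/3*pi_s_5
  pi_s_2 = 2/15*pi_s_1 + 1/3*pi_s_2 + 2/15*pi_s_3 + 4/15*pi_s_4 + 1/3*pi_s_5
  pi_s_3 = 1/3*pi_s_1 + 1/5*pi_s_2 + 2/15*pi_s_3 + 2/15*pi_s_4 + 1/15*pi_s_5
  pi_s_4 = 1/5*pi_s_1 + 1/3*pi_s_2 + 2/5*pi_s_3 + 2/15*pi_s_4 + 1/5*pi_s_5
  pi_s_5 = 1/15*pi_s_1 + 1/15*pi_s_2 + 2/15*pi_s_3 + 4/15*pi_s_4 + 1/15*pi_s_5
with normalization: pi_s_1 + pi_s_2 + pi_s_3 + pi_s_4 + pi_s_5 = 1.

Using the first 4 balance equations plus normalization, the linear system A*pi = b is:
  [-11/15, 1/15, 1/5, 1/5, 1/3] . pi = 0
  [2/15, -2/3, 2/15, 4/15, 1/3] . pi = 0
  [1/3, 1/5, -13/15, 2/15, 1/15] . pi = 0
  [1/5, 1/3, 2/5, -13/15, 1/5] . pi = 0
  [1, 1, 1, 1, 1] . pi = 1

Solving yields:
  pi_s_1 = 10627/53588
  pi_s_2 = 12905/53588
  pi_s_3 = 4835/26794
  pi_s_4 = 6737/26794
  pi_s_5 = 1728/13397

Verification (pi * P):
  10627/53588*4/15 + 12905/53588*1/15 + 4835/26794*1/5 + 6737/26794*1/5 + 1728/13397*1/3 = 10627/53588 = pi_s_1  (ok)
  10627/53588*2/15 + 12905/53588*1/3 + 4835/26794*2/15 + 6737/26794*4/15 + 1728/13397*1/3 = 12905/53588 = pi_s_2  (ok)
  10627/53588*1/3 + 12905/53588*1/5 + 4835/26794*2/15 + 6737/26794*2/15 + 1728/13397*1/15 = 4835/26794 = pi_s_3  (ok)
  10627/53588*1/5 + 12905/53588*1/3 + 4835/26794*2/5 + 6737/26794*2/15 + 1728/13397*1/5 = 6737/26794 = pi_s_4  (ok)
  10627/53588*1/15 + 12905/53588*1/15 + 4835/26794*2/15 + 6737/26794*4/15 + 1728/13397*1/15 = 1728/13397 = pi_s_5  (ok)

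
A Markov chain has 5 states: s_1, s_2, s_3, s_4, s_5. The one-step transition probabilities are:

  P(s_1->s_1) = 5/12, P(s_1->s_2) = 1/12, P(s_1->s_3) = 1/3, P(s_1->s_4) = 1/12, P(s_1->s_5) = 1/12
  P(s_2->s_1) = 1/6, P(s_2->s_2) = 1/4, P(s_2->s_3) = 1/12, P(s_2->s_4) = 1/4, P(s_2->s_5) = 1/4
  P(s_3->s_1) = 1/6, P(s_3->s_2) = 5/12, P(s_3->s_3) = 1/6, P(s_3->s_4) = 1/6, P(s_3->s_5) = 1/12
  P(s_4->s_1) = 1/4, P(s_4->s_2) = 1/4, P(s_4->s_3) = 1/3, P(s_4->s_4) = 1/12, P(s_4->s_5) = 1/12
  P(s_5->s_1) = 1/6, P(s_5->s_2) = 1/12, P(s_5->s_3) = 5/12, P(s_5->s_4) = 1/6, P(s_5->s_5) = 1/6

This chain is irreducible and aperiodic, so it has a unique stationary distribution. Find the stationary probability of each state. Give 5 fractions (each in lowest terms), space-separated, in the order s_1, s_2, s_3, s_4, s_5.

Answer: 4631/19358 2217/9679 2382/9679 2963/19358 1283/9679

Derivation:
The stationary distribution satisfies pi = pi * P, i.e.:
  pi_s_1 = 5/12*pi_s_1 + 1/6*pi_s_2 + 1/6*pi_s_3 + 1/4*pi_s_4 + 1/6*pi_s_5
  pi_s_2 = 1/12*pi_s_1 + 1/4*pi_s_2 + 5/12*pi_s_3 + 1/4*pi_s_4 + 1/12*pi_s_5
  pi_s_3 = 1/3*pi_s_1 + 1/12*pi_s_2 + 1/6*pi_s_3 + 1/3*pi_s_4 + 5/12*pi_s_5
  pi_s_4 = 1/12*pi_s_1 + 1/4*pi_s_2 + 1/6*pi_s_3 + 1/12*pi_s_4 + 1/6*pi_s_5
  pi_s_5 = 1/12*pi_s_1 + 1/4*pi_s_2 + 1/12*pi_s_3 + 1/12*pi_s_4 + 1/6*pi_s_5
with normalization: pi_s_1 + pi_s_2 + pi_s_3 + pi_s_4 + pi_s_5 = 1.

Using the first 4 balance equations plus normalization, the linear system A*pi = b is:
  [-7/12, 1/6, 1/6, 1/4, 1/6] . pi = 0
  [1/12, -3/4, 5/12, 1/4, 1/12] . pi = 0
  [1/3, 1/12, -5/6, 1/3, 5/12] . pi = 0
  [1/12, 1/4, 1/6, -11/12, 1/6] . pi = 0
  [1, 1, 1, 1, 1] . pi = 1

Solving yields:
  pi_s_1 = 4631/19358
  pi_s_2 = 2217/9679
  pi_s_3 = 2382/9679
  pi_s_4 = 2963/19358
  pi_s_5 = 1283/9679

Verification (pi * P):
  4631/19358*5/12 + 2217/9679*1/6 + 2382/9679*1/6 + 2963/19358*1/4 + 1283/9679*1/6 = 4631/19358 = pi_s_1  (ok)
  4631/19358*1/12 + 2217/9679*1/4 + 2382/9679*5/12 + 2963/19358*1/4 + 1283/9679*1/12 = 2217/9679 = pi_s_2  (ok)
  4631/19358*1/3 + 2217/9679*1/12 + 2382/9679*1/6 + 2963/19358*1/3 + 1283/9679*5/12 = 2382/9679 = pi_s_3  (ok)
  4631/19358*1/12 + 2217/9679*1/4 + 2382/9679*1/6 + 2963/19358*1/12 + 1283/9679*1/6 = 2963/19358 = pi_s_4  (ok)
  4631/19358*1/12 + 2217/9679*1/4 + 2382/9679*1/12 + 2963/19358*1/12 + 1283/9679*1/6 = 1283/9679 = pi_s_5  (ok)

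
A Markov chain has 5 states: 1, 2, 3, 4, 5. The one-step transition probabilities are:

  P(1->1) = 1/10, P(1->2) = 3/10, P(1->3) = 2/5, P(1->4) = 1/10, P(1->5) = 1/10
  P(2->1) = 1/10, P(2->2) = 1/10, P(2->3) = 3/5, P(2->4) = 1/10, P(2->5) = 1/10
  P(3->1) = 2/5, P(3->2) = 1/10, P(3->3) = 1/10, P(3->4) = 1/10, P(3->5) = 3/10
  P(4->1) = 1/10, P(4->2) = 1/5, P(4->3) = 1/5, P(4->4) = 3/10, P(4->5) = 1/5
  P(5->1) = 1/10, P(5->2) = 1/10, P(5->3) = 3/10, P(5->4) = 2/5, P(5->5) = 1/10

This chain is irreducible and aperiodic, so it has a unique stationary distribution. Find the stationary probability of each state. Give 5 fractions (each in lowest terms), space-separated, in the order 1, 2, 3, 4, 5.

Answer: 198/1061 166/1061 919/3183 203/1061 563/3183

Derivation:
The stationary distribution satisfies pi = pi * P, i.e.:
  pi_1 = 1/10*pi_1 + 1/10*pi_2 + 2/5*pi_3 + 1/10*pi_4 + 1/10*pi_5
  pi_2 = 3/10*pi_1 + 1/10*pi_2 + 1/10*pi_3 + 1/5*pi_4 + 1/10*pi_5
  pi_3 = 2/5*pi_1 + 3/5*pi_2 + 1/10*pi_3 + 1/5*pi_4 + 3/10*pi_5
  pi_4 = 1/10*pi_1 + 1/10*pi_2 + 1/10*pi_3 + 3/10*pi_4 + 2/5*pi_5
  pi_5 = 1/10*pi_1 + 1/10*pi_2 + 3/10*pi_3 + 1/5*pi_4 + 1/10*pi_5
with normalization: pi_1 + pi_2 + pi_3 + pi_4 + pi_5 = 1.

Using the first 4 balance equations plus normalization, the linear system A*pi = b is:
  [-9/10, 1/10, 2/5, 1/10, 1/10] . pi = 0
  [3/10, -9/10, 1/10, 1/5, 1/10] . pi = 0
  [2/5, 3/5, -9/10, 1/5, 3/10] . pi = 0
  [1/10, 1/10, 1/10, -7/10, 2/5] . pi = 0
  [1, 1, 1, 1, 1] . pi = 1

Solving yields:
  pi_1 = 198/1061
  pi_2 = 166/1061
  pi_3 = 919/3183
  pi_4 = 203/1061
  pi_5 = 563/3183

Verification (pi * P):
  198/1061*1/10 + 166/1061*1/10 + 919/3183*2/5 + 203/1061*1/10 + 563/3183*1/10 = 198/1061 = pi_1  (ok)
  198/1061*3/10 + 166/1061*1/10 + 919/3183*1/10 + 203/1061*1/5 + 563/3183*1/10 = 166/1061 = pi_2  (ok)
  198/1061*2/5 + 166/1061*3/5 + 919/3183*1/10 + 203/1061*1/5 + 563/3183*3/10 = 919/3183 = pi_3  (ok)
  198/1061*1/10 + 166/1061*1/10 + 919/3183*1/10 + 203/1061*3/10 + 563/3183*2/5 = 203/1061 = pi_4  (ok)
  198/1061*1/10 + 166/1061*1/10 + 919/3183*3/10 + 203/1061*1/5 + 563/3183*1/10 = 563/3183 = pi_5  (ok)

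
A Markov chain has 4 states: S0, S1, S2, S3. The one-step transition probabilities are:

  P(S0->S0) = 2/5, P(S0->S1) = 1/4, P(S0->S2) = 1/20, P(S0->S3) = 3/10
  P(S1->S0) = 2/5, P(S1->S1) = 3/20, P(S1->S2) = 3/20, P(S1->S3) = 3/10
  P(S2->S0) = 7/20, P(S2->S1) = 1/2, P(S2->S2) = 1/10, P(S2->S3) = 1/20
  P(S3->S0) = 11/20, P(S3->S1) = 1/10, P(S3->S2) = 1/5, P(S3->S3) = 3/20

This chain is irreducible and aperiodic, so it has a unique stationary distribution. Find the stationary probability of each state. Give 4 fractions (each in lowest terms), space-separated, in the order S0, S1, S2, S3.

The stationary distribution satisfies pi = pi * P, i.e.:
  pi_S0 = 2/5*pi_S0 + 2/5*pi_S1 + 7/20*pi_S2 + 11/20*pi_S3
  pi_S1 = 1/4*pi_S0 + 3/20*pi_S1 + 1/2*pi_S2 + 1/10*pi_S3
  pi_S2 = 1/20*pi_S0 + 3/20*pi_S1 + 1/10*pi_S2 + 1/5*pi_S3
  pi_S3 = 3/10*pi_S0 + 3/10*pi_S1 + 1/20*pi_S2 + 3/20*pi_S3
with normalization: pi_S0 + pi_S1 + pi_S2 + pi_S3 = 1.

Using the first 3 balance equations plus normalization, the linear system A*pi = b is:
  [-3/5, 2/5, 7/20, 11/20] . pi = 0
  [1/4, -17/20, 1/2, 1/10] . pi = 0
  [1/20, 3/20, -9/10, 1/5] . pi = 0
  [1, 1, 1, 1] . pi = 1

Solving yields:
  pi_S0 = 2081/4842
  pi_S1 = 1069/4842
  pi_S2 = 274/2421
  pi_S3 = 572/2421

Verification (pi * P):
  2081/4842*2/5 + 1069/4842*2/5 + 274/2421*7/20 + 572/2421*11/20 = 2081/4842 = pi_S0  (ok)
  2081/4842*1/4 + 1069/4842*3/20 + 274/2421*1/2 + 572/2421*1/10 = 1069/4842 = pi_S1  (ok)
  2081/4842*1/20 + 1069/4842*3/20 + 274/2421*1/10 + 572/2421*1/5 = 274/2421 = pi_S2  (ok)
  2081/4842*3/10 + 1069/4842*3/10 + 274/2421*1/20 + 572/2421*3/20 = 572/2421 = pi_S3  (ok)

Answer: 2081/4842 1069/4842 274/2421 572/2421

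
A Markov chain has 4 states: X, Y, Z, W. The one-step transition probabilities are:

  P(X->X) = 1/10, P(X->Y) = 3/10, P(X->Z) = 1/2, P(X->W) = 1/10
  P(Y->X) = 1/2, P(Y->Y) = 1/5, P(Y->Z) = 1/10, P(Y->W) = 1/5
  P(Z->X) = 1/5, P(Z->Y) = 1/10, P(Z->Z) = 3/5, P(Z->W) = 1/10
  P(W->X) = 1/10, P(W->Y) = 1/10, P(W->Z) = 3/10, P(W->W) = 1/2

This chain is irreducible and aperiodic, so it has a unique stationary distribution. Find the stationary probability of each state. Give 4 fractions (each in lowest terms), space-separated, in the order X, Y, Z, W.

Answer: 29/140 11/70 31/70 27/140

Derivation:
The stationary distribution satisfies pi = pi * P, i.e.:
  pi_X = 1/10*pi_X + 1/2*pi_Y + 1/5*pi_Z + 1/10*pi_W
  pi_Y = 3/10*pi_X + 1/5*pi_Y + 1/10*pi_Z + 1/10*pi_W
  pi_Z = 1/2*pi_X + 1/10*pi_Y + 3/5*pi_Z + 3/10*pi_W
  pi_W = 1/10*pi_X + 1/5*pi_Y + 1/10*pi_Z + 1/2*pi_W
with normalization: pi_X + pi_Y + pi_Z + pi_W = 1.

Using the first 3 balance equations plus normalization, the linear system A*pi = b is:
  [-9/10, 1/2, 1/5, 1/10] . pi = 0
  [3/10, -4/5, 1/10, 1/10] . pi = 0
  [1/2, 1/10, -2/5, 3/10] . pi = 0
  [1, 1, 1, 1] . pi = 1

Solving yields:
  pi_X = 29/140
  pi_Y = 11/70
  pi_Z = 31/70
  pi_W = 27/140

Verification (pi * P):
  29/140*1/10 + 11/70*1/2 + 31/70*1/5 + 27/140*1/10 = 29/140 = pi_X  (ok)
  29/140*3/10 + 11/70*1/5 + 31/70*1/10 + 27/140*1/10 = 11/70 = pi_Y  (ok)
  29/140*1/2 + 11/70*1/10 + 31/70*3/5 + 27/140*3/10 = 31/70 = pi_Z  (ok)
  29/140*1/10 + 11/70*1/5 + 31/70*1/10 + 27/140*1/2 = 27/140 = pi_W  (ok)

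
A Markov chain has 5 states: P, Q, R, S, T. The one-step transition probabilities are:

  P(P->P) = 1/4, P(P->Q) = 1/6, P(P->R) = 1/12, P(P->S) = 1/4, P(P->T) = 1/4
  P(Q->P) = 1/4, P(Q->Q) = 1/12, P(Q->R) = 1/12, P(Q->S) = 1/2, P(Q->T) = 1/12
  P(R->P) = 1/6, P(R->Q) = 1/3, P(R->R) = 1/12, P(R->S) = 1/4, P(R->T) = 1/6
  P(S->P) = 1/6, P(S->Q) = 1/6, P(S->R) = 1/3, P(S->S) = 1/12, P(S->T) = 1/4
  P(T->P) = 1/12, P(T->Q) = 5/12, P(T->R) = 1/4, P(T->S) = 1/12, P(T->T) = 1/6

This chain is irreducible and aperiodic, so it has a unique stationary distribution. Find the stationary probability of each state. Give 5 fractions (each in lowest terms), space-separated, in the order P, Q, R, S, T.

Answer: 5482/29567 6585/29567 5110/29567 6973/29567 5417/29567

Derivation:
The stationary distribution satisfies pi = pi * P, i.e.:
  pi_P = 1/4*pi_P + 1/4*pi_Q + 1/6*pi_R + 1/6*pi_S + 1/12*pi_T
  pi_Q = 1/6*pi_P + 1/12*pi_Q + 1/3*pi_R + 1/6*pi_S + 5/12*pi_T
  pi_R = 1/12*pi_P + 1/12*pi_Q + 1/12*pi_R + 1/3*pi_S + 1/4*pi_T
  pi_S = 1/4*pi_P + 1/2*pi_Q + 1/4*pi_R + 1/12*pi_S + 1/12*pi_T
  pi_T = 1/4*pi_P + 1/12*pi_Q + 1/6*pi_R + 1/4*pi_S + 1/6*pi_T
with normalization: pi_P + pi_Q + pi_R + pi_S + pi_T = 1.

Using the first 4 balance equations plus normalization, the linear system A*pi = b is:
  [-3/4, 1/4, 1/6, 1/6, 1/12] . pi = 0
  [1/6, -11/12, 1/3, 1/6, 5/12] . pi = 0
  [1/12, 1/12, -11/12, 1/3, 1/4] . pi = 0
  [1/4, 1/2, 1/4, -11/12, 1/12] . pi = 0
  [1, 1, 1, 1, 1] . pi = 1

Solving yields:
  pi_P = 5482/29567
  pi_Q = 6585/29567
  pi_R = 5110/29567
  pi_S = 6973/29567
  pi_T = 5417/29567

Verification (pi * P):
  5482/29567*1/4 + 6585/29567*1/4 + 5110/29567*1/6 + 6973/29567*1/6 + 5417/29567*1/12 = 5482/29567 = pi_P  (ok)
  5482/29567*1/6 + 6585/29567*1/12 + 5110/29567*1/3 + 6973/29567*1/6 + 5417/29567*5/12 = 6585/29567 = pi_Q  (ok)
  5482/29567*1/12 + 6585/29567*1/12 + 5110/29567*1/12 + 6973/29567*1/3 + 5417/29567*1/4 = 5110/29567 = pi_R  (ok)
  5482/29567*1/4 + 6585/29567*1/2 + 5110/29567*1/4 + 6973/29567*1/12 + 5417/29567*1/12 = 6973/29567 = pi_S  (ok)
  5482/29567*1/4 + 6585/29567*1/12 + 5110/29567*1/6 + 6973/29567*1/4 + 5417/29567*1/6 = 5417/29567 = pi_T  (ok)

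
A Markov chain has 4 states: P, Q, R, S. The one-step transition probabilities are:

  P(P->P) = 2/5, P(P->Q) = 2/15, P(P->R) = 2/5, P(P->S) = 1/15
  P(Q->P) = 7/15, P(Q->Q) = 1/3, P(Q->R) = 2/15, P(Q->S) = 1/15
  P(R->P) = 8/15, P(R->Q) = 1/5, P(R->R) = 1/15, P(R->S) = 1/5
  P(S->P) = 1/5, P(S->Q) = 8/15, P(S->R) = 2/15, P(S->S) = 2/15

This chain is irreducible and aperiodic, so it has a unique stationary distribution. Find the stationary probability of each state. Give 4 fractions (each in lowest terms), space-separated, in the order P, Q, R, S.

Answer: 379/890 106/445 103/445 93/890

Derivation:
The stationary distribution satisfies pi = pi * P, i.e.:
  pi_P = 2/5*pi_P + 7/15*pi_Q + 8/15*pi_R + 1/5*pi_S
  pi_Q = 2/15*pi_P + 1/3*pi_Q + 1/5*pi_R + 8/15*pi_S
  pi_R = 2/5*pi_P + 2/15*pi_Q + 1/15*pi_R + 2/15*pi_S
  pi_S = 1/15*pi_P + 1/15*pi_Q + 1/5*pi_R + 2/15*pi_S
with normalization: pi_P + pi_Q + pi_R + pi_S = 1.

Using the first 3 balance equations plus normalization, the linear system A*pi = b is:
  [-3/5, 7/15, 8/15, 1/5] . pi = 0
  [2/15, -2/3, 1/5, 8/15] . pi = 0
  [2/5, 2/15, -14/15, 2/15] . pi = 0
  [1, 1, 1, 1] . pi = 1

Solving yields:
  pi_P = 379/890
  pi_Q = 106/445
  pi_R = 103/445
  pi_S = 93/890

Verification (pi * P):
  379/890*2/5 + 106/445*7/15 + 103/445*8/15 + 93/890*1/5 = 379/890 = pi_P  (ok)
  379/890*2/15 + 106/445*1/3 + 103/445*1/5 + 93/890*8/15 = 106/445 = pi_Q  (ok)
  379/890*2/5 + 106/445*2/15 + 103/445*1/15 + 93/890*2/15 = 103/445 = pi_R  (ok)
  379/890*1/15 + 106/445*1/15 + 103/445*1/5 + 93/890*2/15 = 93/890 = pi_S  (ok)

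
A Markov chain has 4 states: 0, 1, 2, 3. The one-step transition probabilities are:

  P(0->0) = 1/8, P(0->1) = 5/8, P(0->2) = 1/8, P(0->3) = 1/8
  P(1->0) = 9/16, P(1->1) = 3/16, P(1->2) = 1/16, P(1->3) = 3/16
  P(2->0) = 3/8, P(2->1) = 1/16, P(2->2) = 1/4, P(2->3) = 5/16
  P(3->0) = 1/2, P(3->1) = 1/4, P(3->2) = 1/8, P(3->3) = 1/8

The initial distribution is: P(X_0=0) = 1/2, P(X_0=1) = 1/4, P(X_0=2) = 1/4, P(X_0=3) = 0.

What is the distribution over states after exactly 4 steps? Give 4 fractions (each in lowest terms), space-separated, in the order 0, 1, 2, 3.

Propagating the distribution step by step (d_{t+1} = d_t * P):
d_0 = (0=1/2, 1=1/4, 2=1/4, 3=0)
  d_1[0] = 1/2*1/8 + 1/4*9/16 + 1/4*3/8 + 0*1/2 = 19/64
  d_1[1] = 1/2*5/8 + 1/4*3/16 + 1/4*1/16 + 0*1/4 = 3/8
  d_1[2] = 1/2*1/8 + 1/4*1/16 + 1/4*1/4 + 0*1/8 = 9/64
  d_1[3] = 1/2*1/8 + 1/4*3/16 + 1/4*5/16 + 0*1/8 = 3/16
d_1 = (0=19/64, 1=3/8, 2=9/64, 3=3/16)
  d_2[0] = 19/64*1/8 + 3/8*9/16 + 9/64*3/8 + 3/16*1/2 = 101/256
  d_2[1] = 19/64*5/8 + 3/8*3/16 + 9/64*1/16 + 3/16*1/4 = 319/1024
  d_2[2] = 19/64*1/8 + 3/8*1/16 + 9/64*1/4 + 3/16*1/8 = 61/512
  d_2[3] = 19/64*1/8 + 3/8*3/16 + 9/64*5/16 + 3/16*1/8 = 179/1024
d_2 = (0=101/256, 1=319/1024, 2=61/512, 3=179/1024)
  d_3[0] = 101/256*1/8 + 319/1024*9/16 + 61/512*3/8 + 179/1024*1/2 = 5843/16384
  d_3[1] = 101/256*5/8 + 319/1024*3/16 + 61/512*1/16 + 179/1024*1/4 = 5835/16384
  d_3[2] = 101/256*1/8 + 319/1024*1/16 + 61/512*1/4 + 179/1024*1/8 = 1973/16384
  d_3[3] = 101/256*1/8 + 319/1024*3/16 + 61/512*5/16 + 179/1024*1/8 = 2733/16384
d_3 = (0=5843/16384, 1=5835/16384, 2=1973/16384, 3=2733/16384)
  d_4[0] = 5843/16384*1/8 + 5835/16384*9/16 + 1973/16384*3/8 + 2733/16384*1/2 = 97903/262144
  d_4[1] = 5843/16384*5/8 + 5835/16384*3/16 + 1973/16384*1/16 + 2733/16384*1/4 = 11105/32768
  d_4[2] = 5843/16384*1/8 + 5835/16384*1/16 + 1973/16384*1/4 + 2733/16384*1/8 = 30879/262144
  d_4[3] = 5843/16384*1/8 + 5835/16384*3/16 + 1973/16384*5/16 + 2733/16384*1/8 = 22261/131072
d_4 = (0=97903/262144, 1=11105/32768, 2=30879/262144, 3=22261/131072)

Answer: 97903/262144 11105/32768 30879/262144 22261/131072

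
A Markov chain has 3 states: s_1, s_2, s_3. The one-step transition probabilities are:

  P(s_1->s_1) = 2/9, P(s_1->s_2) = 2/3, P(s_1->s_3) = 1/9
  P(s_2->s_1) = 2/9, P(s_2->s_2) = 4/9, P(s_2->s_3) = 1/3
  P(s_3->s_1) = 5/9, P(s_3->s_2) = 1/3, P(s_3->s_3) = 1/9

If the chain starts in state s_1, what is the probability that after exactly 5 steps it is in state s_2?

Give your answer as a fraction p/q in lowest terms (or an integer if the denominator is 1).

Computing P^5 by repeated multiplication:
P^1 =
  s_1: [2/9, 2/3, 1/9]
  s_2: [2/9, 4/9, 1/3]
  s_3: [5/9, 1/3, 1/9]
P^2 =
  s_1: [7/27, 13/27, 7/27]
  s_2: [1/3, 37/81, 17/81]
  s_3: [7/27, 5/9, 5/27]
P^3 =
  s_1: [25/81, 115/243, 53/243]
  s_2: [71/243, 361/729, 155/729]
  s_3: [23/81, 13/27, 19/81]
P^4 =
  s_1: [215/729, 1069/2187, 473/2187]
  s_2: [641/2187, 3187/6561, 1451/6561]
  s_3: [73/243, 13/27, 53/243]
P^5 =
  s_1: [1931/6561, 9565/19683, 4325/19683]
  s_2: [5825/19683, 28639/59049, 12935/59049]
  s_3: [215/729, 355/729, 53/243]

(P^5)[s_1 -> s_2] = 9565/19683

Answer: 9565/19683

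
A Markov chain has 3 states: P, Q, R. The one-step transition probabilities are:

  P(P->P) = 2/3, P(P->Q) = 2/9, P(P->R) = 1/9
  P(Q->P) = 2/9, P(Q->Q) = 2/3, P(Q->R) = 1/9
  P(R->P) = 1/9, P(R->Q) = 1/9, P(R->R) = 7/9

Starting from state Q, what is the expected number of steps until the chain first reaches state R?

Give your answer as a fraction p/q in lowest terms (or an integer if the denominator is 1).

Let h_i = expected steps to first reach R from state i.
Boundary: h_R = 0.
First-step equations for the other states:
  h_P = 1 + 2/3*h_P + 2/9*h_Q + 1/9*h_R
  h_Q = 1 + 2/9*h_P + 2/3*h_Q + 1/9*h_R

Substituting h_R = 0 and rearranging gives the linear system (I - Q) h = 1:
  [1/3, -2/9] . (h_P, h_Q) = 1
  [-2/9, 1/3] . (h_P, h_Q) = 1

Solving yields:
  h_P = 9
  h_Q = 9

Starting state is Q, so the expected hitting time is h_Q = 9.

Answer: 9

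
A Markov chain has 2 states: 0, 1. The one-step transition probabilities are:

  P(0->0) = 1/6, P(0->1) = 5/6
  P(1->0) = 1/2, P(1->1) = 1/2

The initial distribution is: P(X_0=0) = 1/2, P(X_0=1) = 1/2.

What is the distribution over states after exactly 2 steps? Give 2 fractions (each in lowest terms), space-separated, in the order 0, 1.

Answer: 7/18 11/18

Derivation:
Propagating the distribution step by step (d_{t+1} = d_t * P):
d_0 = (0=1/2, 1=1/2)
  d_1[0] = 1/2*1/6 + 1/2*1/2 = 1/3
  d_1[1] = 1/2*5/6 + 1/2*1/2 = 2/3
d_1 = (0=1/3, 1=2/3)
  d_2[0] = 1/3*1/6 + 2/3*1/2 = 7/18
  d_2[1] = 1/3*5/6 + 2/3*1/2 = 11/18
d_2 = (0=7/18, 1=11/18)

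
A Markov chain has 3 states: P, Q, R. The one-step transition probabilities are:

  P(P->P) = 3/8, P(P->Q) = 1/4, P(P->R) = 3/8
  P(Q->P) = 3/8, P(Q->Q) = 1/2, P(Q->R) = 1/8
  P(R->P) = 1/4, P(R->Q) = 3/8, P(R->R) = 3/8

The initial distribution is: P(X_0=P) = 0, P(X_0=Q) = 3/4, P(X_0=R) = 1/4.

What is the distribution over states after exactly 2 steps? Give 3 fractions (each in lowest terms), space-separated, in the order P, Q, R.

Answer: 45/128 25/64 33/128

Derivation:
Propagating the distribution step by step (d_{t+1} = d_t * P):
d_0 = (P=0, Q=3/4, R=1/4)
  d_1[P] = 0*3/8 + 3/4*3/8 + 1/4*1/4 = 11/32
  d_1[Q] = 0*1/4 + 3/4*1/2 + 1/4*3/8 = 15/32
  d_1[R] = 0*3/8 + 3/4*1/8 + 1/4*3/8 = 3/16
d_1 = (P=11/32, Q=15/32, R=3/16)
  d_2[P] = 11/32*3/8 + 15/32*3/8 + 3/16*1/4 = 45/128
  d_2[Q] = 11/32*1/4 + 15/32*1/2 + 3/16*3/8 = 25/64
  d_2[R] = 11/32*3/8 + 15/32*1/8 + 3/16*3/8 = 33/128
d_2 = (P=45/128, Q=25/64, R=33/128)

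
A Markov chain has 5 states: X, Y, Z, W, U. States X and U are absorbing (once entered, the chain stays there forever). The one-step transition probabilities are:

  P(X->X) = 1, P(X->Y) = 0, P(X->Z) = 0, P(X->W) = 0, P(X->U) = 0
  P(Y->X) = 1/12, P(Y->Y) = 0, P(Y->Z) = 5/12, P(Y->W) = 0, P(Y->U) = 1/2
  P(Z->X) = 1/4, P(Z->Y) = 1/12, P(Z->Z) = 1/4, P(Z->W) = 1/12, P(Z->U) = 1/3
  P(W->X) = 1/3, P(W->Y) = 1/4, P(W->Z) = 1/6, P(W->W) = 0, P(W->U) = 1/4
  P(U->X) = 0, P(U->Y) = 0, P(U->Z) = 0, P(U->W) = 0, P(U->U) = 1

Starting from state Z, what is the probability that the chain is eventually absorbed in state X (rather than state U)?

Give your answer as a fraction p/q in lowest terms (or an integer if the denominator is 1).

Answer: 55/133

Derivation:
Let a_i = P(absorbed in X | start in state i).
Boundary conditions: a_X = 1, a_U = 0.
For each transient state i, a_i = sum_j P(i->j) * a_j:
  a_Y = 1/12*a_X + 0*a_Y + 5/12*a_Z + 0*a_W + 1/2*a_U
  a_Z = 1/4*a_X + 1/12*a_Y + 1/4*a_Z + 1/12*a_W + 1/3*a_U
  a_W = 1/3*a_X + 1/4*a_Y + 1/6*a_Z + 0*a_W + 1/4*a_U

Substituting a_X = 1 and a_U = 0, rearrange to (I - Q) a = r where r[i] = P(i -> X):
  [1, -5/12, 0] . (a_Y, a_Z, a_W) = 1/12
  [-1/12, 3/4, -1/12] . (a_Y, a_Z, a_W) = 1/4
  [-1/4, -1/6, 1] . (a_Y, a_Z, a_W) = 1/3

Solving yields:
  a_Y = 34/133
  a_Z = 55/133
  a_W = 62/133

Starting state is Z, so the absorption probability is a_Z = 55/133.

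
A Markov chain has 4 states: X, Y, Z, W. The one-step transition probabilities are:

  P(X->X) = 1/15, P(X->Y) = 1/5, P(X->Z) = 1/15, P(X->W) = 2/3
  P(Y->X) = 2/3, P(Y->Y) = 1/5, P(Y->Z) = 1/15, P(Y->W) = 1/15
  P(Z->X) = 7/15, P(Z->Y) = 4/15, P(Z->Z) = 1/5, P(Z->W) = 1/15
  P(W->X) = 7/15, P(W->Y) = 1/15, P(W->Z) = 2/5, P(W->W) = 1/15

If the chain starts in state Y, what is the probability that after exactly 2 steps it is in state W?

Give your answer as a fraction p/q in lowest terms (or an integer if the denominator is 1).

Answer: 7/15

Derivation:
Computing P^2 by repeated multiplication:
P^1 =
  X: [1/15, 1/5, 1/15, 2/3]
  Y: [2/3, 1/5, 1/15, 1/15]
  Z: [7/15, 4/15, 1/5, 1/15]
  W: [7/15, 1/15, 2/5, 1/15]
P^2 =
  X: [12/25, 26/225, 67/225, 8/75]
  Y: [6/25, 44/225, 22/225, 7/15]
  Z: [1/3, 46/225, 26/225, 26/75]
  W: [22/75, 49/225, 32/225, 26/75]

(P^2)[Y -> W] = 7/15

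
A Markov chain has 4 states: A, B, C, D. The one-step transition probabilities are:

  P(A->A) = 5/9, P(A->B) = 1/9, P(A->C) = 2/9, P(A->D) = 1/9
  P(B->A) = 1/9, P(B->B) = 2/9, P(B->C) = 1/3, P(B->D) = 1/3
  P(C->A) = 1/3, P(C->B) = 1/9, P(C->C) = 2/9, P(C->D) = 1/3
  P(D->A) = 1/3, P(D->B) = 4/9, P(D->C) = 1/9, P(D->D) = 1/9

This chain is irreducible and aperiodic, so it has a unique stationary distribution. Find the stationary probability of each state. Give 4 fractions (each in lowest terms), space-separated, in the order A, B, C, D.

The stationary distribution satisfies pi = pi * P, i.e.:
  pi_A = 5/9*pi_A + 1/9*pi_B + 1/3*pi_C + 1/3*pi_D
  pi_B = 1/9*pi_A + 2/9*pi_B + 1/9*pi_C + 4/9*pi_D
  pi_C = 2/9*pi_A + 1/3*pi_B + 2/9*pi_C + 1/9*pi_D
  pi_D = 1/9*pi_A + 1/3*pi_B + 1/3*pi_C + 1/9*pi_D
with normalization: pi_A + pi_B + pi_C + pi_D = 1.

Using the first 3 balance equations plus normalization, the linear system A*pi = b is:
  [-4/9, 1/9, 1/3, 1/3] . pi = 0
  [1/9, -7/9, 1/9, 4/9] . pi = 0
  [2/9, 1/3, -7/9, 1/9] . pi = 0
  [1, 1, 1, 1] . pi = 1

Solving yields:
  pi_A = 56/151
  pi_B = 61/302
  pi_C = 67/302
  pi_D = 31/151

Verification (pi * P):
  56/151*5/9 + 61/302*1/9 + 67/302*1/3 + 31/151*1/3 = 56/151 = pi_A  (ok)
  56/151*1/9 + 61/302*2/9 + 67/302*1/9 + 31/151*4/9 = 61/302 = pi_B  (ok)
  56/151*2/9 + 61/302*1/3 + 67/302*2/9 + 31/151*1/9 = 67/302 = pi_C  (ok)
  56/151*1/9 + 61/302*1/3 + 67/302*1/3 + 31/151*1/9 = 31/151 = pi_D  (ok)

Answer: 56/151 61/302 67/302 31/151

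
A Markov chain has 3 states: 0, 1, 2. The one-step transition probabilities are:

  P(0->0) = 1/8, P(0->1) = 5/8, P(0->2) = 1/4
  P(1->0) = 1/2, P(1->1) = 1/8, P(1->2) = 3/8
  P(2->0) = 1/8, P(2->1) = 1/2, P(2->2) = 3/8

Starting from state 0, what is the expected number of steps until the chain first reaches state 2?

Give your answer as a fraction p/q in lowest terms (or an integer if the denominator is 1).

Let h_i = expected steps to first reach 2 from state i.
Boundary: h_2 = 0.
First-step equations for the other states:
  h_0 = 1 + 1/8*h_0 + 5/8*h_1 + 1/4*h_2
  h_1 = 1 + 1/2*h_0 + 1/8*h_1 + 3/8*h_2

Substituting h_2 = 0 and rearranging gives the linear system (I - Q) h = 1:
  [7/8, -5/8] . (h_0, h_1) = 1
  [-1/2, 7/8] . (h_0, h_1) = 1

Solving yields:
  h_0 = 96/29
  h_1 = 88/29

Starting state is 0, so the expected hitting time is h_0 = 96/29.

Answer: 96/29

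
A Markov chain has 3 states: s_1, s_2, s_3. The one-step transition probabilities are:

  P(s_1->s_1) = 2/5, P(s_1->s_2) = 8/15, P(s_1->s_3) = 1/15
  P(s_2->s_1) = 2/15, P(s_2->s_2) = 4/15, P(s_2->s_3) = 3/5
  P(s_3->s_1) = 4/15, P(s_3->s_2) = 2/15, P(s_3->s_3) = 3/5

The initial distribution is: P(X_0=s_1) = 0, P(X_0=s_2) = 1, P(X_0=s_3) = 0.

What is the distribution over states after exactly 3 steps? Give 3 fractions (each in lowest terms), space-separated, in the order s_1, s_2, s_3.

Answer: 304/1125 886/3375 1577/3375

Derivation:
Propagating the distribution step by step (d_{t+1} = d_t * P):
d_0 = (s_1=0, s_2=1, s_3=0)
  d_1[s_1] = 0*2/5 + 1*2/15 + 0*4/15 = 2/15
  d_1[s_2] = 0*8/15 + 1*4/15 + 0*2/15 = 4/15
  d_1[s_3] = 0*1/15 + 1*3/5 + 0*3/5 = 3/5
d_1 = (s_1=2/15, s_2=4/15, s_3=3/5)
  d_2[s_1] = 2/15*2/5 + 4/15*2/15 + 3/5*4/15 = 56/225
  d_2[s_2] = 2/15*8/15 + 4/15*4/15 + 3/5*2/15 = 2/9
  d_2[s_3] = 2/15*1/15 + 4/15*3/5 + 3/5*3/5 = 119/225
d_2 = (s_1=56/225, s_2=2/9, s_3=119/225)
  d_3[s_1] = 56/225*2/5 + 2/9*2/15 + 119/225*4/15 = 304/1125
  d_3[s_2] = 56/225*8/15 + 2/9*4/15 + 119/225*2/15 = 886/3375
  d_3[s_3] = 56/225*1/15 + 2/9*3/5 + 119/225*3/5 = 1577/3375
d_3 = (s_1=304/1125, s_2=886/3375, s_3=1577/3375)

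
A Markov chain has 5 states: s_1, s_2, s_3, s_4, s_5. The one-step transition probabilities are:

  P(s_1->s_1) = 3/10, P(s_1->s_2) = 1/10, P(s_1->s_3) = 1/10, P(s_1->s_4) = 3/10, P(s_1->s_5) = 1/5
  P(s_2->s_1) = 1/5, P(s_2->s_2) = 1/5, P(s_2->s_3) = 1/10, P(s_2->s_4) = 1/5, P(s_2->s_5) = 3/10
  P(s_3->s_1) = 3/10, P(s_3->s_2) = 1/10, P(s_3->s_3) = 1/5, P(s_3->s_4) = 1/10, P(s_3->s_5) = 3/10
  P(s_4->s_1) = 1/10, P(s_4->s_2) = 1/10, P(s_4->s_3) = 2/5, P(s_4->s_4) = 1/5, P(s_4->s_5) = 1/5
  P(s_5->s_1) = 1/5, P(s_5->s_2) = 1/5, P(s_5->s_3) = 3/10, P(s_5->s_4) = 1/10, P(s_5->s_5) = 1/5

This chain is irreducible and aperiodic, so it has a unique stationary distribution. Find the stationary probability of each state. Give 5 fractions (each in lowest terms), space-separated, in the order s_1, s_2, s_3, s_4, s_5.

Answer: 523/2301 316/2301 512/2301 407/2301 181/767

Derivation:
The stationary distribution satisfies pi = pi * P, i.e.:
  pi_s_1 = 3/10*pi_s_1 + 1/5*pi_s_2 + 3/10*pi_s_3 + 1/10*pi_s_4 + 1/5*pi_s_5
  pi_s_2 = 1/10*pi_s_1 + 1/5*pi_s_2 + 1/10*pi_s_3 + 1/10*pi_s_4 + 1/5*pi_s_5
  pi_s_3 = 1/10*pi_s_1 + 1/10*pi_s_2 + 1/5*pi_s_3 + 2/5*pi_s_4 + 3/10*pi_s_5
  pi_s_4 = 3/10*pi_s_1 + 1/5*pi_s_2 + 1/10*pi_s_3 + 1/5*pi_s_4 + 1/10*pi_s_5
  pi_s_5 = 1/5*pi_s_1 + 3/10*pi_s_2 + 3/10*pi_s_3 + 1/5*pi_s_4 + 1/5*pi_s_5
with normalization: pi_s_1 + pi_s_2 + pi_s_3 + pi_s_4 + pi_s_5 = 1.

Using the first 4 balance equations plus normalization, the linear system A*pi = b is:
  [-7/10, 1/5, 3/10, 1/10, 1/5] . pi = 0
  [1/10, -4/5, 1/10, 1/10, 1/5] . pi = 0
  [1/10, 1/10, -4/5, 2/5, 3/10] . pi = 0
  [3/10, 1/5, 1/10, -4/5, 1/10] . pi = 0
  [1, 1, 1, 1, 1] . pi = 1

Solving yields:
  pi_s_1 = 523/2301
  pi_s_2 = 316/2301
  pi_s_3 = 512/2301
  pi_s_4 = 407/2301
  pi_s_5 = 181/767

Verification (pi * P):
  523/2301*3/10 + 316/2301*1/5 + 512/2301*3/10 + 407/2301*1/10 + 181/767*1/5 = 523/2301 = pi_s_1  (ok)
  523/2301*1/10 + 316/2301*1/5 + 512/2301*1/10 + 407/2301*1/10 + 181/767*1/5 = 316/2301 = pi_s_2  (ok)
  523/2301*1/10 + 316/2301*1/10 + 512/2301*1/5 + 407/2301*2/5 + 181/767*3/10 = 512/2301 = pi_s_3  (ok)
  523/2301*3/10 + 316/2301*1/5 + 512/2301*1/10 + 407/2301*1/5 + 181/767*1/10 = 407/2301 = pi_s_4  (ok)
  523/2301*1/5 + 316/2301*3/10 + 512/2301*3/10 + 407/2301*1/5 + 181/767*1/5 = 181/767 = pi_s_5  (ok)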